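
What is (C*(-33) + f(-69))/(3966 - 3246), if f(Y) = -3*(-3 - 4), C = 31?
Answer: -167/120 ≈ -1.3917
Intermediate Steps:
f(Y) = 21 (f(Y) = -3*(-7) = 21)
(C*(-33) + f(-69))/(3966 - 3246) = (31*(-33) + 21)/(3966 - 3246) = (-1023 + 21)/720 = -1002*1/720 = -167/120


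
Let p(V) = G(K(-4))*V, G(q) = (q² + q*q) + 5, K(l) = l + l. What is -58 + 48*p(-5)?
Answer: -31978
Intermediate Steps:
K(l) = 2*l
G(q) = 5 + 2*q² (G(q) = (q² + q²) + 5 = 2*q² + 5 = 5 + 2*q²)
p(V) = 133*V (p(V) = (5 + 2*(2*(-4))²)*V = (5 + 2*(-8)²)*V = (5 + 2*64)*V = (5 + 128)*V = 133*V)
-58 + 48*p(-5) = -58 + 48*(133*(-5)) = -58 + 48*(-665) = -58 - 31920 = -31978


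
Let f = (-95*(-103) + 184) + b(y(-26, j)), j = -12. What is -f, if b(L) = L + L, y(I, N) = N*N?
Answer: -10257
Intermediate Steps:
y(I, N) = N²
b(L) = 2*L
f = 10257 (f = (-95*(-103) + 184) + 2*(-12)² = (9785 + 184) + 2*144 = 9969 + 288 = 10257)
-f = -1*10257 = -10257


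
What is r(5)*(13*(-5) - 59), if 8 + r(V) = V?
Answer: 372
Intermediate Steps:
r(V) = -8 + V
r(5)*(13*(-5) - 59) = (-8 + 5)*(13*(-5) - 59) = -3*(-65 - 59) = -3*(-124) = 372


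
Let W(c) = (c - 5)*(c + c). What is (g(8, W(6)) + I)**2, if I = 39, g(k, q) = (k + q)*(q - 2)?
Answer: 57121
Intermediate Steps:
W(c) = 2*c*(-5 + c) (W(c) = (-5 + c)*(2*c) = 2*c*(-5 + c))
g(k, q) = (-2 + q)*(k + q) (g(k, q) = (k + q)*(-2 + q) = (-2 + q)*(k + q))
(g(8, W(6)) + I)**2 = (((2*6*(-5 + 6))**2 - 2*8 - 4*6*(-5 + 6) + 8*(2*6*(-5 + 6))) + 39)**2 = (((2*6*1)**2 - 16 - 4*6 + 8*(2*6*1)) + 39)**2 = ((12**2 - 16 - 2*12 + 8*12) + 39)**2 = ((144 - 16 - 24 + 96) + 39)**2 = (200 + 39)**2 = 239**2 = 57121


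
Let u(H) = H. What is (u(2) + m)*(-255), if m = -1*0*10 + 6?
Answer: -2040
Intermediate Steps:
m = 6 (m = 0*10 + 6 = 0 + 6 = 6)
(u(2) + m)*(-255) = (2 + 6)*(-255) = 8*(-255) = -2040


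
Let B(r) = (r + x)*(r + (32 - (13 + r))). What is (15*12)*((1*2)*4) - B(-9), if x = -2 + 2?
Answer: 1611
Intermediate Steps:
x = 0
B(r) = 19*r (B(r) = (r + 0)*(r + (32 - (13 + r))) = r*(r + (32 + (-13 - r))) = r*(r + (19 - r)) = r*19 = 19*r)
(15*12)*((1*2)*4) - B(-9) = (15*12)*((1*2)*4) - 19*(-9) = 180*(2*4) - 1*(-171) = 180*8 + 171 = 1440 + 171 = 1611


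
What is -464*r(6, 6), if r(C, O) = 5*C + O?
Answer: -16704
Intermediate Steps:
r(C, O) = O + 5*C
-464*r(6, 6) = -464*(6 + 5*6) = -464*(6 + 30) = -464*36 = -16704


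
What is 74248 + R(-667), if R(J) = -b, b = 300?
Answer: 73948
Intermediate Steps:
R(J) = -300 (R(J) = -1*300 = -300)
74248 + R(-667) = 74248 - 300 = 73948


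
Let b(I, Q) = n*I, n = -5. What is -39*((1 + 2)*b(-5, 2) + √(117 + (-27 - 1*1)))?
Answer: -2925 - 39*√89 ≈ -3292.9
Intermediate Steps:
b(I, Q) = -5*I
-39*((1 + 2)*b(-5, 2) + √(117 + (-27 - 1*1))) = -39*((1 + 2)*(-5*(-5)) + √(117 + (-27 - 1*1))) = -39*(3*25 + √(117 + (-27 - 1))) = -39*(75 + √(117 - 28)) = -39*(75 + √89) = -2925 - 39*√89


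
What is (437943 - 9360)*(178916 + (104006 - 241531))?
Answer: 17739478953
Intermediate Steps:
(437943 - 9360)*(178916 + (104006 - 241531)) = 428583*(178916 - 137525) = 428583*41391 = 17739478953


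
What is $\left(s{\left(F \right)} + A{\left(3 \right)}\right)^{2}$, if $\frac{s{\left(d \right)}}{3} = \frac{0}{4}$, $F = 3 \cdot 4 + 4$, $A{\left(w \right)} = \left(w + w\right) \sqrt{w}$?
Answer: $108$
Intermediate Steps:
$A{\left(w \right)} = 2 w^{\frac{3}{2}}$ ($A{\left(w \right)} = 2 w \sqrt{w} = 2 w^{\frac{3}{2}}$)
$F = 16$ ($F = 12 + 4 = 16$)
$s{\left(d \right)} = 0$ ($s{\left(d \right)} = 3 \cdot \frac{0}{4} = 3 \cdot 0 \cdot \frac{1}{4} = 3 \cdot 0 = 0$)
$\left(s{\left(F \right)} + A{\left(3 \right)}\right)^{2} = \left(0 + 2 \cdot 3^{\frac{3}{2}}\right)^{2} = \left(0 + 2 \cdot 3 \sqrt{3}\right)^{2} = \left(0 + 6 \sqrt{3}\right)^{2} = \left(6 \sqrt{3}\right)^{2} = 108$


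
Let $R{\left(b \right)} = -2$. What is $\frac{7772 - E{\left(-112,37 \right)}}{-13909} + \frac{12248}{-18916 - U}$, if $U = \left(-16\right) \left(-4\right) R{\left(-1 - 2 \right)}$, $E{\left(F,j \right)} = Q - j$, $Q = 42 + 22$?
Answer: $- \frac{11281089}{9332939} \approx -1.2087$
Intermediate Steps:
$Q = 64$
$E{\left(F,j \right)} = 64 - j$
$U = -128$ ($U = \left(-16\right) \left(-4\right) \left(-2\right) = 64 \left(-2\right) = -128$)
$\frac{7772 - E{\left(-112,37 \right)}}{-13909} + \frac{12248}{-18916 - U} = \frac{7772 - \left(64 - 37\right)}{-13909} + \frac{12248}{-18916 - -128} = \left(7772 - \left(64 - 37\right)\right) \left(- \frac{1}{13909}\right) + \frac{12248}{-18916 + 128} = \left(7772 - 27\right) \left(- \frac{1}{13909}\right) + \frac{12248}{-18788} = \left(7772 - 27\right) \left(- \frac{1}{13909}\right) + 12248 \left(- \frac{1}{18788}\right) = 7745 \left(- \frac{1}{13909}\right) - \frac{3062}{4697} = - \frac{7745}{13909} - \frac{3062}{4697} = - \frac{11281089}{9332939}$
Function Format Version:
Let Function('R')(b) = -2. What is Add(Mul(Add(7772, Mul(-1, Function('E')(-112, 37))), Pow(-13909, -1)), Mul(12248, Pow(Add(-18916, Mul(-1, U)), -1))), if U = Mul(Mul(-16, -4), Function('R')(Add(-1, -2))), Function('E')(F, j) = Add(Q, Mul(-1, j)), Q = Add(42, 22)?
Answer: Rational(-11281089, 9332939) ≈ -1.2087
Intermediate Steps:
Q = 64
Function('E')(F, j) = Add(64, Mul(-1, j))
U = -128 (U = Mul(Mul(-16, -4), -2) = Mul(64, -2) = -128)
Add(Mul(Add(7772, Mul(-1, Function('E')(-112, 37))), Pow(-13909, -1)), Mul(12248, Pow(Add(-18916, Mul(-1, U)), -1))) = Add(Mul(Add(7772, Mul(-1, Add(64, Mul(-1, 37)))), Pow(-13909, -1)), Mul(12248, Pow(Add(-18916, Mul(-1, -128)), -1))) = Add(Mul(Add(7772, Mul(-1, Add(64, -37))), Rational(-1, 13909)), Mul(12248, Pow(Add(-18916, 128), -1))) = Add(Mul(Add(7772, Mul(-1, 27)), Rational(-1, 13909)), Mul(12248, Pow(-18788, -1))) = Add(Mul(Add(7772, -27), Rational(-1, 13909)), Mul(12248, Rational(-1, 18788))) = Add(Mul(7745, Rational(-1, 13909)), Rational(-3062, 4697)) = Add(Rational(-7745, 13909), Rational(-3062, 4697)) = Rational(-11281089, 9332939)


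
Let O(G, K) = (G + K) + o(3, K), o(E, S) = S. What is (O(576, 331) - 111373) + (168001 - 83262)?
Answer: -25396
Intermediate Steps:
O(G, K) = G + 2*K (O(G, K) = (G + K) + K = G + 2*K)
(O(576, 331) - 111373) + (168001 - 83262) = ((576 + 2*331) - 111373) + (168001 - 83262) = ((576 + 662) - 111373) + 84739 = (1238 - 111373) + 84739 = -110135 + 84739 = -25396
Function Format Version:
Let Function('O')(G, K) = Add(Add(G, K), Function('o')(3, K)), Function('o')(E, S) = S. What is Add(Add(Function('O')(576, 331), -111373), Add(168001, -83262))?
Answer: -25396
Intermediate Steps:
Function('O')(G, K) = Add(G, Mul(2, K)) (Function('O')(G, K) = Add(Add(G, K), K) = Add(G, Mul(2, K)))
Add(Add(Function('O')(576, 331), -111373), Add(168001, -83262)) = Add(Add(Add(576, Mul(2, 331)), -111373), Add(168001, -83262)) = Add(Add(Add(576, 662), -111373), 84739) = Add(Add(1238, -111373), 84739) = Add(-110135, 84739) = -25396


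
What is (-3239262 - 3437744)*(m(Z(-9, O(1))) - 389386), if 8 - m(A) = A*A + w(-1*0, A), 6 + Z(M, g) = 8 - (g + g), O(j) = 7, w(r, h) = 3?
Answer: 2600860762150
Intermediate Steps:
Z(M, g) = 2 - 2*g (Z(M, g) = -6 + (8 - (g + g)) = -6 + (8 - 2*g) = 2 - 2*g)
m(A) = 5 - A² (m(A) = 8 - (A*A + 3) = 8 - (A² + 3) = 8 - (3 + A²) = 8 + (-3 - A²) = 5 - A²)
(-3239262 - 3437744)*(m(Z(-9, O(1))) - 389386) = (-3239262 - 3437744)*((5 - (2 - 2*7)²) - 389386) = -6677006*((5 - (2 - 14)²) - 389386) = -6677006*((5 - 1*(-12)²) - 389386) = -6677006*((5 - 1*144) - 389386) = -6677006*((5 - 144) - 389386) = -6677006*(-139 - 389386) = -6677006*(-389525) = 2600860762150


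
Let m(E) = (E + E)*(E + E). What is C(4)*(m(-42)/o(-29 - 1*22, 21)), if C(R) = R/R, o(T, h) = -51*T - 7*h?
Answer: 1176/409 ≈ 2.8753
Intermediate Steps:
m(E) = 4*E² (m(E) = (2*E)*(2*E) = 4*E²)
C(R) = 1
C(4)*(m(-42)/o(-29 - 1*22, 21)) = 1*((4*(-42)²)/(-51*(-29 - 1*22) - 7*21)) = 1*((4*1764)/(-51*(-29 - 22) - 147)) = 1*(7056/(-51*(-51) - 147)) = 1*(7056/(2601 - 147)) = 1*(7056/2454) = 1*(7056*(1/2454)) = 1*(1176/409) = 1176/409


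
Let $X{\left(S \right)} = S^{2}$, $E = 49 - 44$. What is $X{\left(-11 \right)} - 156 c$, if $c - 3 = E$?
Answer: $-1127$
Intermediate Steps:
$E = 5$
$c = 8$ ($c = 3 + 5 = 8$)
$X{\left(-11 \right)} - 156 c = \left(-11\right)^{2} - 1248 = 121 - 1248 = -1127$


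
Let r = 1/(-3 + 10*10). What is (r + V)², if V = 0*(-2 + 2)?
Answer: 1/9409 ≈ 0.00010628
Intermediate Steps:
r = 1/97 (r = 1/(-3 + 100) = 1/97 ≈ 0.010309)
V = 0 (V = 0*0 = 0)
(r + V)² = (1/97 + 0)² = (1/97)² = 1/9409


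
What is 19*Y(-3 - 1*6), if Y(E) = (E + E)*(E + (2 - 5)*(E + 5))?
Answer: -1026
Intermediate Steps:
Y(E) = 2*E*(-15 - 2*E) (Y(E) = (2*E)*(E - 3*(5 + E)) = (2*E)*(E + (-15 - 3*E)) = (2*E)*(-15 - 2*E) = 2*E*(-15 - 2*E))
19*Y(-3 - 1*6) = 19*(-2*(-3 - 1*6)*(15 + 2*(-3 - 1*6))) = 19*(-2*(-3 - 6)*(15 + 2*(-3 - 6))) = 19*(-2*(-9)*(15 + 2*(-9))) = 19*(-2*(-9)*(15 - 18)) = 19*(-2*(-9)*(-3)) = 19*(-54) = -1026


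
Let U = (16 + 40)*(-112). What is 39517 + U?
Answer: 33245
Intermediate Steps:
U = -6272 (U = 56*(-112) = -6272)
39517 + U = 39517 - 6272 = 33245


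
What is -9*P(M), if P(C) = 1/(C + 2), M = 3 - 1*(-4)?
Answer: -1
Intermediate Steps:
M = 7 (M = 3 + 4 = 7)
P(C) = 1/(2 + C)
-9*P(M) = -9/(2 + 7) = -9/9 = -9*⅑ = -1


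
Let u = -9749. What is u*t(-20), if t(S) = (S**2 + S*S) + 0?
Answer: -7799200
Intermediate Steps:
t(S) = 2*S**2 (t(S) = (S**2 + S**2) + 0 = 2*S**2 + 0 = 2*S**2)
u*t(-20) = -19498*(-20)**2 = -19498*400 = -9749*800 = -7799200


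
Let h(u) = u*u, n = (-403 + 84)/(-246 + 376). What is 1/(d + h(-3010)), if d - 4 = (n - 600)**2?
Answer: 16900/159249623361 ≈ 1.0612e-7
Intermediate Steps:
n = -319/130 ≈ -2.4538
h(u) = u**2
d = 6133933361/16900 (d = 4 + (-319/130 - 600)**2 = 4 + (-78319/130)**2 = 4 + 6133865761/16900 = 6133933361/16900 ≈ 3.6295e+5)
1/(d + h(-3010)) = 1/(6133933361/16900 + (-3010)**2) = 1/(6133933361/16900 + 9060100) = 1/(159249623361/16900) = 16900/159249623361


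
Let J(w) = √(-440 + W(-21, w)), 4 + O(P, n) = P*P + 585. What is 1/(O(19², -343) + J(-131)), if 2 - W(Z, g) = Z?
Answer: 43634/5711778007 - I*√417/17135334021 ≈ 7.6393e-6 - 1.1917e-9*I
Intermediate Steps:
W(Z, g) = 2 - Z
O(P, n) = 581 + P² (O(P, n) = -4 + (P*P + 585) = -4 + (P² + 585) = -4 + (585 + P²) = 581 + P²)
J(w) = I*√417 (J(w) = √(-440 + (2 - 1*(-21))) = √(-440 + (2 + 21)) = √(-440 + 23) = √(-417) = I*√417)
1/(O(19², -343) + J(-131)) = 1/((581 + (19²)²) + I*√417) = 1/((581 + 361²) + I*√417) = 1/((581 + 130321) + I*√417) = 1/(130902 + I*√417)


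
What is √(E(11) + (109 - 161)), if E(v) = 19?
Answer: I*√33 ≈ 5.7446*I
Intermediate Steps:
√(E(11) + (109 - 161)) = √(19 + (109 - 161)) = √(19 - 52) = √(-33) = I*√33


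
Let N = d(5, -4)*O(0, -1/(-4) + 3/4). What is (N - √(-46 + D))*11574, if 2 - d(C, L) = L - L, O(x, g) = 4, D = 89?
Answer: 92592 - 11574*√43 ≈ 16696.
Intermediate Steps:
d(C, L) = 2 (d(C, L) = 2 - (L - L) = 2 - 1*0 = 2 + 0 = 2)
N = 8 (N = 2*4 = 8)
(N - √(-46 + D))*11574 = (8 - √(-46 + 89))*11574 = (8 - √43)*11574 = 92592 - 11574*√43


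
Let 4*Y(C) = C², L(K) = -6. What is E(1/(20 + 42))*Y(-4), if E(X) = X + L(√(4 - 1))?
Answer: -742/31 ≈ -23.935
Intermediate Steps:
E(X) = -6 + X (E(X) = X - 6 = -6 + X)
Y(C) = C²/4
E(1/(20 + 42))*Y(-4) = (-6 + 1/(20 + 42))*((¼)*(-4)²) = (-6 + 1/62)*((¼)*16) = (-6 + 1/62)*4 = -371/62*4 = -742/31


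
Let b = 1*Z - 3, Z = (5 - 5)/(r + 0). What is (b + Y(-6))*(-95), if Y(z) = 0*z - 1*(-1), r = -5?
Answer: 190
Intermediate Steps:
Z = 0 (Z = (5 - 5)/(-5 + 0) = 0/(-5) = 0*(-⅕) = 0)
b = -3 (b = 1*0 - 3 = 0 - 3 = -3)
Y(z) = 1 (Y(z) = 0 + 1 = 1)
(b + Y(-6))*(-95) = (-3 + 1)*(-95) = -2*(-95) = 190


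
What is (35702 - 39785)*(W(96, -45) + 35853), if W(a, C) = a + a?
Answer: -147171735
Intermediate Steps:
W(a, C) = 2*a
(35702 - 39785)*(W(96, -45) + 35853) = (35702 - 39785)*(2*96 + 35853) = -4083*(192 + 35853) = -4083*36045 = -147171735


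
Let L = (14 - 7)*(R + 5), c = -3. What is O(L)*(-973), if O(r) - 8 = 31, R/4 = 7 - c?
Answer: -37947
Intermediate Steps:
R = 40 (R = 4*(7 - 1*(-3)) = 4*(7 + 3) = 4*10 = 40)
L = 315 (L = (14 - 7)*(40 + 5) = 7*45 = 315)
O(r) = 39 (O(r) = 8 + 31 = 39)
O(L)*(-973) = 39*(-973) = -37947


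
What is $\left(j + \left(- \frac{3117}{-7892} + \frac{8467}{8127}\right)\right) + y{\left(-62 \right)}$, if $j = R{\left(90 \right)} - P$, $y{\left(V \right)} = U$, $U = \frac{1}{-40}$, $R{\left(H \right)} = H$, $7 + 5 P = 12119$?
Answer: $- \frac{1495055836357}{641382840} \approx -2331.0$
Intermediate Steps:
$P = \frac{12112}{5}$ ($P = - \frac{7}{5} + \frac{1}{5} \cdot 12119 = - \frac{7}{5} + \frac{12119}{5} = \frac{12112}{5} \approx 2422.4$)
$U = - \frac{1}{40} \approx -0.025$
$y{\left(V \right)} = - \frac{1}{40}$
$j = - \frac{11662}{5}$ ($j = 90 - \frac{12112}{5} = - \frac{11662}{5} \approx -2332.4$)
$\left(j + \left(- \frac{3117}{-7892} + \frac{8467}{8127}\right)\right) + y{\left(-62 \right)} = \left(- \frac{11662}{5} + \left(- \frac{3117}{-7892} + \frac{8467}{8127}\right)\right) - \frac{1}{40} = \left(- \frac{11662}{5} + \left(\left(-3117\right) \left(- \frac{1}{7892}\right) + 8467 \cdot \frac{1}{8127}\right)\right) - \frac{1}{40} = \left(- \frac{11662}{5} + \left(\frac{3117}{7892} + \frac{8467}{8127}\right)\right) - \frac{1}{40} = \left(- \frac{11662}{5} + \frac{92153423}{64138284}\right) - \frac{1}{40} = - \frac{747519900893}{320691420} - \frac{1}{40} = - \frac{1495055836357}{641382840}$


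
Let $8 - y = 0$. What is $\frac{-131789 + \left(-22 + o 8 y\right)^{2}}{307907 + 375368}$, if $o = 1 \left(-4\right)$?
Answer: $- \frac{10901}{136655} \approx -0.07977$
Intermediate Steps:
$o = -4$
$y = 8$ ($y = 8 - 0 = 8 + 0 = 8$)
$\frac{-131789 + \left(-22 + o 8 y\right)^{2}}{307907 + 375368} = \frac{-131789 + \left(-22 + \left(-4\right) 8 \cdot 8\right)^{2}}{307907 + 375368} = \frac{-131789 + \left(-22 - 256\right)^{2}}{683275} = \left(-131789 + \left(-22 - 256\right)^{2}\right) \frac{1}{683275} = \left(-131789 + \left(-278\right)^{2}\right) \frac{1}{683275} = \left(-131789 + 77284\right) \frac{1}{683275} = \left(-54505\right) \frac{1}{683275} = - \frac{10901}{136655}$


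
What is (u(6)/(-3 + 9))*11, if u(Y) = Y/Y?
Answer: 11/6 ≈ 1.8333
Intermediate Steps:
u(Y) = 1
(u(6)/(-3 + 9))*11 = (1/(-3 + 9))*11 = (1/6)*11 = 11/6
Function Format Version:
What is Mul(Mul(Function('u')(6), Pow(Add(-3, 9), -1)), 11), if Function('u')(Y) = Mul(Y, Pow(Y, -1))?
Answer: Rational(11, 6) ≈ 1.8333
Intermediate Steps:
Function('u')(Y) = 1
Mul(Mul(Function('u')(6), Pow(Add(-3, 9), -1)), 11) = Mul(Mul(1, Pow(Add(-3, 9), -1)), 11) = Mul(Mul(1, Pow(6, -1)), 11) = Mul(Mul(1, Rational(1, 6)), 11) = Mul(Rational(1, 6), 11) = Rational(11, 6)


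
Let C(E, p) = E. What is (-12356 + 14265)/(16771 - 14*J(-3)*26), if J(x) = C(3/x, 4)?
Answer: 83/745 ≈ 0.11141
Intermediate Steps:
J(x) = 3/x
(-12356 + 14265)/(16771 - 14*J(-3)*26) = (-12356 + 14265)/(16771 - 42/(-3)*26) = 1909/(16771 - 42*(-1)/3*26) = 1909/(16771 - 14*(-1)*26) = 1909/(16771 + 14*26) = 1909/(16771 + 364) = 1909/17135 = 1909*(1/17135) = 83/745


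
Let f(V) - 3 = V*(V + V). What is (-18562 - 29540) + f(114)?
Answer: -22107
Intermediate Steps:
f(V) = 3 + 2*V² (f(V) = 3 + V*(V + V) = 3 + V*(2*V) = 3 + 2*V²)
(-18562 - 29540) + f(114) = (-18562 - 29540) + (3 + 2*114²) = -48102 + (3 + 2*12996) = -48102 + (3 + 25992) = -48102 + 25995 = -22107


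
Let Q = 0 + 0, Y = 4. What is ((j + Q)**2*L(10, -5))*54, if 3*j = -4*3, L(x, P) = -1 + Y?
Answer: 2592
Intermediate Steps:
L(x, P) = 3 (L(x, P) = -1 + 4 = 3)
j = -4 (j = (-4*3)/3 = (1/3)*(-12) = -4)
Q = 0
((j + Q)**2*L(10, -5))*54 = ((-4 + 0)**2*3)*54 = ((-4)**2*3)*54 = (16*3)*54 = 48*54 = 2592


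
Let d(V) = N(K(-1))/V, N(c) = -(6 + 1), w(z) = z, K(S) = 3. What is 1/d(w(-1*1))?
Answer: ⅐ ≈ 0.14286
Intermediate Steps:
N(c) = -7 (N(c) = -1*7 = -7)
d(V) = -7/V
1/d(w(-1*1)) = 1/(-7/((-1*1))) = 1/(-7/(-1)) = 1/(-7*(-1)) = 1/7 = ⅐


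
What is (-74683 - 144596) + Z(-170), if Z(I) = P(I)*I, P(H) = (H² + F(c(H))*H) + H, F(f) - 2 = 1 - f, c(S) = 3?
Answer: -5103379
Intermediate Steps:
F(f) = 3 - f (F(f) = 2 + (1 - f) = 3 - f)
P(H) = H + H² (P(H) = (H² + (3 - 1*3)*H) + H = (H² + (3 - 3)*H) + H = (H² + 0*H) + H = (H² + 0) + H = H² + H = H + H²)
Z(I) = I²*(1 + I) (Z(I) = (I*(1 + I))*I = I²*(1 + I))
(-74683 - 144596) + Z(-170) = (-74683 - 144596) + (-170)²*(1 - 170) = -219279 + 28900*(-169) = -219279 - 4884100 = -5103379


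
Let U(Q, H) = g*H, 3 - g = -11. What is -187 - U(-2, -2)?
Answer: -159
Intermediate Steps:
g = 14 (g = 3 - 1*(-11) = 3 + 11 = 14)
U(Q, H) = 14*H
-187 - U(-2, -2) = -187 - 14*(-2) = -187 - 1*(-28) = -187 + 28 = -159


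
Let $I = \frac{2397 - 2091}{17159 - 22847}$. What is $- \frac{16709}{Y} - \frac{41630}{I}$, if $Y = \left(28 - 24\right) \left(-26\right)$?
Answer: $\frac{1368412373}{1768} \approx 7.7399 \cdot 10^{5}$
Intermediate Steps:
$I = - \frac{17}{316}$ ($I = \frac{306}{-5688} = 306 \left(- \frac{1}{5688}\right) = - \frac{17}{316} \approx -0.053797$)
$Y = -104$ ($Y = 4 \left(-26\right) = -104$)
$- \frac{16709}{Y} - \frac{41630}{I} = - \frac{16709}{-104} - \frac{41630}{- \frac{17}{316}} = \left(-16709\right) \left(- \frac{1}{104}\right) - - \frac{13155080}{17} = \frac{16709}{104} + \frac{13155080}{17} = \frac{1368412373}{1768}$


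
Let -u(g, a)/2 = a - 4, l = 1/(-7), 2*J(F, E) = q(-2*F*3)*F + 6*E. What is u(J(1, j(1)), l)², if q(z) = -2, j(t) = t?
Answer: 3364/49 ≈ 68.653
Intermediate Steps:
J(F, E) = -F + 3*E (J(F, E) = (-2*F + 6*E)/2 = -F + 3*E)
l = -⅐ ≈ -0.14286
u(g, a) = 8 - 2*a (u(g, a) = -2*(a - 4) = -2*(-4 + a) = 8 - 2*a)
u(J(1, j(1)), l)² = (8 - 2*(-⅐))² = (8 + 2/7)² = (58/7)² = 3364/49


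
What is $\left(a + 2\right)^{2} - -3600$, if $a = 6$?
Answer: $3664$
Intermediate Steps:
$\left(a + 2\right)^{2} - -3600 = \left(6 + 2\right)^{2} - -3600 = 8^{2} + 3600 = 64 + 3600 = 3664$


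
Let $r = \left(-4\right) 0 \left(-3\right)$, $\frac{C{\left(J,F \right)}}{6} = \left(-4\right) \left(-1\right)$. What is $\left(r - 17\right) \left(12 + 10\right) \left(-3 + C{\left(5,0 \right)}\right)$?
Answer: $-7854$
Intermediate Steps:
$C{\left(J,F \right)} = 24$ ($C{\left(J,F \right)} = 6 \left(\left(-4\right) \left(-1\right)\right) = 6 \cdot 4 = 24$)
$r = 0$ ($r = 0 \left(-3\right) = 0$)
$\left(r - 17\right) \left(12 + 10\right) \left(-3 + C{\left(5,0 \right)}\right) = \left(0 - 17\right) \left(12 + 10\right) \left(-3 + 24\right) = - 17 \cdot 22 \cdot 21 = \left(-17\right) 462 = -7854$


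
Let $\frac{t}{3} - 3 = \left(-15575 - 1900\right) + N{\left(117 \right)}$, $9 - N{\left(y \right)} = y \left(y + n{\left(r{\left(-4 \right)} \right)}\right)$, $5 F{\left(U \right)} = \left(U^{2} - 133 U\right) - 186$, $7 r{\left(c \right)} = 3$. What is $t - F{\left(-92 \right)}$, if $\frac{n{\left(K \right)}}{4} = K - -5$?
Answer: $- \frac{3681318}{35} \approx -1.0518 \cdot 10^{5}$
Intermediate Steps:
$r{\left(c \right)} = \frac{3}{7}$ ($r{\left(c \right)} = \frac{1}{7} \cdot 3 = \frac{3}{7}$)
$n{\left(K \right)} = 20 + 4 K$ ($n{\left(K \right)} = 4 \left(K - -5\right) = 4 \left(K + 5\right) = 4 \left(5 + K\right) = 20 + 4 K$)
$F{\left(U \right)} = - \frac{186}{5} - \frac{133 U}{5} + \frac{U^{2}}{5}$ ($F{\left(U \right)} = \frac{\left(U^{2} - 133 U\right) - 186}{5} = \frac{-186 + U^{2} - 133 U}{5} = - \frac{186}{5} - \frac{133 U}{5} + \frac{U^{2}}{5}$)
$N{\left(y \right)} = 9 - y \left(\frac{152}{7} + y\right)$ ($N{\left(y \right)} = 9 - y \left(y + \left(20 + 4 \cdot \frac{3}{7}\right)\right) = 9 - y \left(y + \left(20 + \frac{12}{7}\right)\right) = 9 - y \left(y + \frac{152}{7}\right) = 9 - y \left(\frac{152}{7} + y\right)$)
$t = - \frac{707544}{7}$ ($t = 9 + 3 \left(\left(-15575 - 1900\right) - \frac{113544}{7}\right) = 9 + 3 \left(-17475 - \frac{113544}{7}\right) = 9 + 3 \left(- \frac{235869}{7}\right) = 9 - \frac{707607}{7} = - \frac{707544}{7} \approx -1.0108 \cdot 10^{5}$)
$t - F{\left(-92 \right)} = - \frac{707544}{7} - \left(- \frac{186}{5} - - \frac{12236}{5} + \frac{\left(-92\right)^{2}}{5}\right) = - \frac{707544}{7} - \left(- \frac{186}{5} + \frac{12236}{5} + \frac{1}{5} \cdot 8464\right) = - \frac{707544}{7} - \left(- \frac{186}{5} + \frac{12236}{5} + \frac{8464}{5}\right) = - \frac{707544}{7} - \frac{20514}{5} = - \frac{3681318}{35}$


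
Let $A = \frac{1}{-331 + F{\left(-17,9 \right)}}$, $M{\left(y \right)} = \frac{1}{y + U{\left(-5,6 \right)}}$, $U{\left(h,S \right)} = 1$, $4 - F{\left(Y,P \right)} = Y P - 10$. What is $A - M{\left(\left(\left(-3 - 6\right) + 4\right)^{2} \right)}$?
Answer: $- \frac{95}{2132} \approx -0.044559$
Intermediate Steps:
$F{\left(Y,P \right)} = 14 - P Y$ ($F{\left(Y,P \right)} = 4 - \left(Y P - 10\right) = 4 - \left(P Y - 10\right) = 4 - \left(-10 + P Y\right) = 14 - P Y$)
$M{\left(y \right)} = \frac{1}{1 + y}$ ($M{\left(y \right)} = \frac{1}{y + 1} = \frac{1}{1 + y}$)
$A = - \frac{1}{164}$ ($A = \frac{1}{-331 - \left(-14 + 9 \left(-17\right)\right)} = \frac{1}{-331 + \left(14 + 153\right)} = \frac{1}{-331 + 167} = \frac{1}{-164} = - \frac{1}{164} \approx -0.0060976$)
$A - M{\left(\left(\left(-3 - 6\right) + 4\right)^{2} \right)} = - \frac{1}{164} - \frac{1}{1 + \left(\left(-3 - 6\right) + 4\right)^{2}} = - \frac{1}{164} - \frac{1}{1 + \left(-9 + 4\right)^{2}} = - \frac{1}{164} - \frac{1}{1 + \left(-5\right)^{2}} = - \frac{1}{164} - \frac{1}{1 + 25} = - \frac{1}{164} - \frac{1}{26} = - \frac{95}{2132}$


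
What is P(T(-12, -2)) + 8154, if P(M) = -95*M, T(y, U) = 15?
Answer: 6729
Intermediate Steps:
P(T(-12, -2)) + 8154 = -95*15 + 8154 = -1425 + 8154 = 6729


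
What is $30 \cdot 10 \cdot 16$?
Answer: $4800$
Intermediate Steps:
$30 \cdot 10 \cdot 16 = 300 \cdot 16 = 4800$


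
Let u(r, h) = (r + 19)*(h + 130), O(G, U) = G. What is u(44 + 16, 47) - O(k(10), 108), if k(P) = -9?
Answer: 13992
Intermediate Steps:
u(r, h) = (19 + r)*(130 + h)
u(44 + 16, 47) - O(k(10), 108) = (2470 + 19*47 + 130*(44 + 16) + 47*(44 + 16)) - 1*(-9) = (2470 + 893 + 130*60 + 47*60) + 9 = (2470 + 893 + 7800 + 2820) + 9 = 13983 + 9 = 13992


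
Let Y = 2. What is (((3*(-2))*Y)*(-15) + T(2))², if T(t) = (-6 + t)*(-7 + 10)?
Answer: 28224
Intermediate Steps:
T(t) = -18 + 3*t (T(t) = (-6 + t)*3 = -18 + 3*t)
(((3*(-2))*Y)*(-15) + T(2))² = (((3*(-2))*2)*(-15) + (-18 + 3*2))² = (-6*2*(-15) + (-18 + 6))² = (-12*(-15) - 12)² = (180 - 12)² = 168² = 28224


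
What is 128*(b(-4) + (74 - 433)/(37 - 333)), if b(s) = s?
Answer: -13200/37 ≈ -356.76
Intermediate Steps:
128*(b(-4) + (74 - 433)/(37 - 333)) = 128*(-4 + (74 - 433)/(37 - 333)) = 128*(-4 - 359/(-296)) = 128*(-4 - 359*(-1/296)) = 128*(-4 + 359/296) = 128*(-825/296) = -13200/37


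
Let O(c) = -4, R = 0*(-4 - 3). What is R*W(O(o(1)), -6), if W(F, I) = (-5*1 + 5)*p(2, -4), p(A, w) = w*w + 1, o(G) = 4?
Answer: 0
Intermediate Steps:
R = 0 (R = 0*(-7) = 0)
p(A, w) = 1 + w**2 (p(A, w) = w**2 + 1 = 1 + w**2)
W(F, I) = 0 (W(F, I) = (-5*1 + 5)*(1 + (-4)**2) = (-5 + 5)*(1 + 16) = 0*17 = 0)
R*W(O(o(1)), -6) = 0*0 = 0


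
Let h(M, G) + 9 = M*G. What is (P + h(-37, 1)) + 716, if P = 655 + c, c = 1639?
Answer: 2964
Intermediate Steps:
h(M, G) = -9 + G*M (h(M, G) = -9 + M*G = -9 + G*M)
P = 2294 (P = 655 + 1639 = 2294)
(P + h(-37, 1)) + 716 = (2294 + (-9 + 1*(-37))) + 716 = (2294 + (-9 - 37)) + 716 = (2294 - 46) + 716 = 2248 + 716 = 2964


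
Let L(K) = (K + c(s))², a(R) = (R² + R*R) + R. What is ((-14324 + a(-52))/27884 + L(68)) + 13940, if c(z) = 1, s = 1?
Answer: 130362429/6971 ≈ 18701.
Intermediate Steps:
a(R) = R + 2*R² (a(R) = (R² + R²) + R = 2*R² + R = R + 2*R²)
L(K) = (1 + K)² (L(K) = (K + 1)² = (1 + K)²)
((-14324 + a(-52))/27884 + L(68)) + 13940 = ((-14324 - 52*(1 + 2*(-52)))/27884 + (1 + 68)²) + 13940 = ((-14324 - 52*(1 - 104))*(1/27884) + 69²) + 13940 = ((-14324 - 52*(-103))*(1/27884) + 4761) + 13940 = ((-14324 + 5356)*(1/27884) + 4761) + 13940 = (-8968*1/27884 + 4761) + 13940 = (-2242/6971 + 4761) + 13940 = 33186689/6971 + 13940 = 130362429/6971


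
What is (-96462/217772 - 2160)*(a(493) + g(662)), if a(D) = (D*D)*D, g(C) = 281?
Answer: -14093752061792529/54443 ≈ -2.5887e+11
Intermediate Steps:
a(D) = D**3 (a(D) = D**2*D = D**3)
(-96462/217772 - 2160)*(a(493) + g(662)) = (-96462/217772 - 2160)*(493**3 + 281) = (-96462*1/217772 - 2160)*(119823157 + 281) = (-48231/108886 - 2160)*119823438 = -235241991/108886*119823438 = -14093752061792529/54443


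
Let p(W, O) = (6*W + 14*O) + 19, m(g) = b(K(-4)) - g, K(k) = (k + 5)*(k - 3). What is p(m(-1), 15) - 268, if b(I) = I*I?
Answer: 261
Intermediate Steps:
K(k) = (-3 + k)*(5 + k) (K(k) = (5 + k)*(-3 + k) = (-3 + k)*(5 + k))
b(I) = I²
m(g) = 49 - g (m(g) = (-15 + (-4)² + 2*(-4))² - g = (-15 + 16 - 8)² - g = (-7)² - g = 49 - g)
p(W, O) = 19 + 6*W + 14*O
p(m(-1), 15) - 268 = (19 + 6*(49 - 1*(-1)) + 14*15) - 268 = (19 + 6*(49 + 1) + 210) - 268 = (19 + 6*50 + 210) - 268 = (19 + 300 + 210) - 268 = 529 - 268 = 261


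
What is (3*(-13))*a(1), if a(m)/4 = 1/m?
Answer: -156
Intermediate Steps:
a(m) = 4/m
(3*(-13))*a(1) = (3*(-13))*(4/1) = -156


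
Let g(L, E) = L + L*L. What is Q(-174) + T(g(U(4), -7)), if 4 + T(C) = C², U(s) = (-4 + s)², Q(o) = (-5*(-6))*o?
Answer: -5224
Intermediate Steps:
Q(o) = 30*o
g(L, E) = L + L²
T(C) = -4 + C²
Q(-174) + T(g(U(4), -7)) = 30*(-174) + (-4 + ((-4 + 4)²*(1 + (-4 + 4)²))²) = -5220 + (-4 + (0²*(1 + 0²))²) = -5220 + (-4 + (0*(1 + 0))²) = -5220 + (-4 + (0*1)²) = -5220 + (-4 + 0²) = -5220 + (-4 + 0) = -5220 - 4 = -5224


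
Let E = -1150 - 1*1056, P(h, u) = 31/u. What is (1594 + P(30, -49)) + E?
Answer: -30019/49 ≈ -612.63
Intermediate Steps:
E = -2206 (E = -1150 - 1056 = -2206)
(1594 + P(30, -49)) + E = (1594 + 31/(-49)) - 2206 = (1594 + 31*(-1/49)) - 2206 = (1594 - 31/49) - 2206 = 78075/49 - 2206 = -30019/49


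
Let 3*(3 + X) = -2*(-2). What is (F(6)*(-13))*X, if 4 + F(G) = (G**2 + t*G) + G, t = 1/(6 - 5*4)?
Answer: 17095/21 ≈ 814.05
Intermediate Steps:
t = -1/14 (t = 1/(6 - 20) = 1/(-14) = -1/14 ≈ -0.071429)
X = -5/3 (X = -3 + (-2*(-2))/3 = -3 + (1/3)*4 = -3 + 4/3 = -5/3 ≈ -1.6667)
F(G) = -4 + G**2 + 13*G/14 (F(G) = -4 + ((G**2 - G/14) + G) = -4 + (G**2 + 13*G/14) = -4 + G**2 + 13*G/14)
(F(6)*(-13))*X = ((-4 + 6**2 + (13/14)*6)*(-13))*(-5/3) = ((-4 + 36 + 39/7)*(-13))*(-5/3) = ((263/7)*(-13))*(-5/3) = -3419/7*(-5/3) = 17095/21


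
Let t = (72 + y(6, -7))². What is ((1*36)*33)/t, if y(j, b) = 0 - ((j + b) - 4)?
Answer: 108/539 ≈ 0.20037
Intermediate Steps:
y(j, b) = 4 - b - j (y(j, b) = 0 - ((b + j) - 4) = 0 - (-4 + b + j) = 0 + (4 - b - j) = 4 - b - j)
t = 5929 (t = (72 + (4 - 1*(-7) - 1*6))² = (72 + (4 + 7 - 6))² = (72 + 5)² = 77² = 5929)
((1*36)*33)/t = ((1*36)*33)/5929 = (36*33)*(1/5929) = 1188*(1/5929) = 108/539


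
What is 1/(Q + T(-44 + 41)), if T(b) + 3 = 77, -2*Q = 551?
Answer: -2/403 ≈ -0.0049628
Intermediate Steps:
Q = -551/2 (Q = -1/2*551 = -551/2 ≈ -275.50)
T(b) = 74 (T(b) = -3 + 77 = 74)
1/(Q + T(-44 + 41)) = 1/(-551/2 + 74) = 1/(-403/2) = -2/403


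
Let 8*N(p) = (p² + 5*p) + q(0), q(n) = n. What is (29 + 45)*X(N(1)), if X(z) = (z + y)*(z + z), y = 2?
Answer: 1221/4 ≈ 305.25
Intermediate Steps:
N(p) = p²/8 + 5*p/8 (N(p) = ((p² + 5*p) + 0)/8 = (p² + 5*p)/8 = p²/8 + 5*p/8)
X(z) = 2*z*(2 + z) (X(z) = (z + 2)*(z + z) = (2 + z)*(2*z) = 2*z*(2 + z))
(29 + 45)*X(N(1)) = (29 + 45)*(2*((⅛)*1*(5 + 1))*(2 + (⅛)*1*(5 + 1))) = 74*(2*((⅛)*1*6)*(2 + (⅛)*1*6)) = 74*(2*(¾)*(2 + ¾)) = 74*(2*(¾)*(11/4)) = 74*(33/8) = 1221/4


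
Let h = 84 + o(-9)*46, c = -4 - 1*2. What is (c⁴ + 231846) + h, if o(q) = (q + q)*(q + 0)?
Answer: 240678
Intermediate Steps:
o(q) = 2*q² (o(q) = (2*q)*q = 2*q²)
c = -6 (c = -4 - 2 = -6)
h = 7536 (h = 84 + (2*(-9)²)*46 = 84 + (2*81)*46 = 84 + 162*46 = 84 + 7452 = 7536)
(c⁴ + 231846) + h = ((-6)⁴ + 231846) + 7536 = (1296 + 231846) + 7536 = 233142 + 7536 = 240678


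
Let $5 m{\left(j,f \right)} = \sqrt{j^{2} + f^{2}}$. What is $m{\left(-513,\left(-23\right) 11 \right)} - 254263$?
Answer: $-254263 + \frac{\sqrt{327178}}{5} \approx -2.5415 \cdot 10^{5}$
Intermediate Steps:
$m{\left(j,f \right)} = \frac{\sqrt{f^{2} + j^{2}}}{5}$ ($m{\left(j,f \right)} = \frac{\sqrt{j^{2} + f^{2}}}{5} = \frac{\sqrt{f^{2} + j^{2}}}{5}$)
$m{\left(-513,\left(-23\right) 11 \right)} - 254263 = \frac{\sqrt{\left(\left(-23\right) 11\right)^{2} + \left(-513\right)^{2}}}{5} - 254263 = \frac{\sqrt{\left(-253\right)^{2} + 263169}}{5} - 254263 = \frac{\sqrt{64009 + 263169}}{5} - 254263 = \frac{\sqrt{327178}}{5} - 254263 = -254263 + \frac{\sqrt{327178}}{5}$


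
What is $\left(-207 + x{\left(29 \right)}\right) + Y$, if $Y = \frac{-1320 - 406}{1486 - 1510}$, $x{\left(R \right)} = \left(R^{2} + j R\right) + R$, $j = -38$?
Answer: $- \frac{4405}{12} \approx -367.08$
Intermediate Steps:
$x{\left(R \right)} = R^{2} - 37 R$ ($x{\left(R \right)} = \left(R^{2} - 38 R\right) + R = R^{2} - 37 R$)
$Y = \frac{863}{12}$ ($Y = - \frac{1726}{-24} = \left(-1726\right) \left(- \frac{1}{24}\right) = \frac{863}{12} \approx 71.917$)
$\left(-207 + x{\left(29 \right)}\right) + Y = \left(-207 + 29 \left(-37 + 29\right)\right) + \frac{863}{12} = \left(-207 + 29 \left(-8\right)\right) + \frac{863}{12} = \left(-207 - 232\right) + \frac{863}{12} = -439 + \frac{863}{12} = - \frac{4405}{12}$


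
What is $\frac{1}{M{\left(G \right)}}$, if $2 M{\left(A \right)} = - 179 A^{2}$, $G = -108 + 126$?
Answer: $- \frac{1}{28998} \approx -3.4485 \cdot 10^{-5}$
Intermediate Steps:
$G = 18$
$M{\left(A \right)} = - \frac{179 A^{2}}{2}$ ($M{\left(A \right)} = \frac{\left(-179\right) A^{2}}{2} = - \frac{179 A^{2}}{2}$)
$\frac{1}{M{\left(G \right)}} = \frac{1}{\left(- \frac{179}{2}\right) 18^{2}} = \frac{1}{\left(- \frac{179}{2}\right) 324} = \frac{1}{-28998} = - \frac{1}{28998}$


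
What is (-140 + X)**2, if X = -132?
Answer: 73984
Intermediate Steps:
(-140 + X)**2 = (-140 - 132)**2 = (-272)**2 = 73984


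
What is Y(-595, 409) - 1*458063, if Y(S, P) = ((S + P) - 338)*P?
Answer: -672379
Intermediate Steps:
Y(S, P) = P*(-338 + P + S) (Y(S, P) = ((P + S) - 338)*P = (-338 + P + S)*P = P*(-338 + P + S))
Y(-595, 409) - 1*458063 = 409*(-338 + 409 - 595) - 1*458063 = 409*(-524) - 458063 = -214316 - 458063 = -672379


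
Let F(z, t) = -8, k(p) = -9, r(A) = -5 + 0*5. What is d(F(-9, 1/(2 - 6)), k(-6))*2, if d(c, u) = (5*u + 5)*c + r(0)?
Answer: 630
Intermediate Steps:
r(A) = -5 (r(A) = -5 + 0 = -5)
d(c, u) = -5 + c*(5 + 5*u) (d(c, u) = (5*u + 5)*c - 5 = (5 + 5*u)*c - 5 = c*(5 + 5*u) - 5 = -5 + c*(5 + 5*u))
d(F(-9, 1/(2 - 6)), k(-6))*2 = (-5 + 5*(-8) + 5*(-8)*(-9))*2 = (-5 - 40 + 360)*2 = 315*2 = 630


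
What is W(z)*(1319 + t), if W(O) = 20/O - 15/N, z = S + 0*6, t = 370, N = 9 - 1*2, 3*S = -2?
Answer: -380025/7 ≈ -54289.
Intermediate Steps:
S = -⅔ (S = (⅓)*(-2) = -⅔ ≈ -0.66667)
N = 7 (N = 9 - 2 = 7)
z = -⅔ (z = -⅔ + 0*6 = -⅔ + 0 = -⅔ ≈ -0.66667)
W(O) = -15/7 + 20/O (W(O) = 20/O - 15/7 = -15/7 + 20/O)
W(z)*(1319 + t) = (-15/7 + 20/(-⅔))*(1319 + 370) = (-15/7 + 20*(-3/2))*1689 = (-15/7 - 30)*1689 = -225/7*1689 = -380025/7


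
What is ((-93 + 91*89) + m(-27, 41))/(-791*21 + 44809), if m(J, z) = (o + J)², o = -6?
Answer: 9095/28198 ≈ 0.32254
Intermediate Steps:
m(J, z) = (-6 + J)²
((-93 + 91*89) + m(-27, 41))/(-791*21 + 44809) = ((-93 + 91*89) + (-6 - 27)²)/(-791*21 + 44809) = ((-93 + 8099) + (-33)²)/(-16611 + 44809) = (8006 + 1089)/28198 = 9095*(1/28198) = 9095/28198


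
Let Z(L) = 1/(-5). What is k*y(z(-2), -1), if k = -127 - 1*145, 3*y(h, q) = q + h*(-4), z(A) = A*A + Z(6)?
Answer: 7344/5 ≈ 1468.8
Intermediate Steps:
Z(L) = -⅕
z(A) = -⅕ + A² (z(A) = A*A - ⅕ = A² - ⅕ = -⅕ + A²)
y(h, q) = -4*h/3 + q/3 (y(h, q) = (q + h*(-4))/3 = (q - 4*h)/3 = -4*h/3 + q/3)
k = -272 (k = -127 - 145 = -272)
k*y(z(-2), -1) = -272*(-4*(-⅕ + (-2)²)/3 + (⅓)*(-1)) = -272*(-4*(-⅕ + 4)/3 - ⅓) = -272*(-4/3*19/5 - ⅓) = -272*(-76/15 - ⅓) = -272*(-27/5) = 7344/5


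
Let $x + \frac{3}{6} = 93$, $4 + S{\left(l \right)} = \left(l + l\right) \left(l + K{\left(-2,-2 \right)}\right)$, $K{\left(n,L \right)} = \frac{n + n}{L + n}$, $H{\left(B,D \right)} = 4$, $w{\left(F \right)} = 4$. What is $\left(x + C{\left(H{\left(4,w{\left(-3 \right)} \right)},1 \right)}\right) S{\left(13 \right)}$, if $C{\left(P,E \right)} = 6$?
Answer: $35460$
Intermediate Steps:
$K{\left(n,L \right)} = \frac{2 n}{L + n}$
$S{\left(l \right)} = -4 + 2 l \left(1 + l\right)$ ($S{\left(l \right)} = -4 + \left(l + l\right) \left(l + 2 \left(-2\right) \frac{1}{-2 - 2}\right) = -4 + 2 l \left(l + 2 \left(-2\right) \frac{1}{-4}\right) = -4 + 2 l \left(l + 2 \left(-2\right) \left(- \frac{1}{4}\right)\right) = -4 + 2 l \left(l + 1\right) = -4 + 2 l \left(1 + l\right)$)
$x = \frac{185}{2}$ ($x = - \frac{1}{2} + 93 = \frac{185}{2} \approx 92.5$)
$\left(x + C{\left(H{\left(4,w{\left(-3 \right)} \right)},1 \right)}\right) S{\left(13 \right)} = \left(\frac{185}{2} + 6\right) \left(-4 + 2 \cdot 13 + 2 \cdot 13^{2}\right) = \frac{197 \left(-4 + 26 + 2 \cdot 169\right)}{2} = \frac{197 \left(-4 + 26 + 338\right)}{2} = \frac{197}{2} \cdot 360 = 35460$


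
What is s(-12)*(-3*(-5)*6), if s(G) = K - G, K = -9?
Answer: 270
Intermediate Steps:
s(G) = -9 - G
s(-12)*(-3*(-5)*6) = (-9 - 1*(-12))*(-3*(-5)*6) = (-9 + 12)*(15*6) = 3*90 = 270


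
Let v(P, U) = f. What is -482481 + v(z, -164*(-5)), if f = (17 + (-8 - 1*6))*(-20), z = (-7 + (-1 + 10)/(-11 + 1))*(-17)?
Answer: -482541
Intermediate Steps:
z = 1343/10 (z = (-7 + 9/(-10))*(-17) = (-7 + 9*(-⅒))*(-17) = (-7 - 9/10)*(-17) = -79/10*(-17) = 1343/10 ≈ 134.30)
f = -60 (f = (17 + (-8 - 6))*(-20) = (17 - 14)*(-20) = 3*(-20) = -60)
v(P, U) = -60
-482481 + v(z, -164*(-5)) = -482481 - 60 = -482541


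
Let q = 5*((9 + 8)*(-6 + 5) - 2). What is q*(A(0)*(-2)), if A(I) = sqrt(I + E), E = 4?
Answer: 380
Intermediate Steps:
A(I) = sqrt(4 + I) (A(I) = sqrt(I + 4) = sqrt(4 + I))
q = -95 (q = 5*(17*(-1) - 2) = 5*(-17 - 2) = 5*(-19) = -95)
q*(A(0)*(-2)) = -95*sqrt(4 + 0)*(-2) = -95*sqrt(4)*(-2) = -190*(-2) = -95*(-4) = 380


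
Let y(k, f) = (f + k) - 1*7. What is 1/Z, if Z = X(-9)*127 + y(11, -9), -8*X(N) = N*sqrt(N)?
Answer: -320/11759641 - 27432*I/11759641 ≈ -2.7212e-5 - 0.0023327*I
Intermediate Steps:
X(N) = -N**(3/2)/8 (X(N) = -N*sqrt(N)/8 = -N**(3/2)/8)
y(k, f) = -7 + f + k (y(k, f) = (f + k) - 7 = -7 + f + k)
Z = -5 + 3429*I/8 (Z = -(-27)*I/8*127 + (-7 - 9 + 11) = -(-27)*I/8*127 - 5 = (27*I/8)*127 - 5 = 3429*I/8 - 5 = -5 + 3429*I/8 ≈ -5.0 + 428.63*I)
1/Z = 1/(-5 + 3429*I/8) = 64*(-5 - 3429*I/8)/11759641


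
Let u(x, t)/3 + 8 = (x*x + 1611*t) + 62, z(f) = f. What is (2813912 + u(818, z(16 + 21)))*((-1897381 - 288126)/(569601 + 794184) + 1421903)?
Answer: 9696356744541891916/1363785 ≈ 7.1099e+12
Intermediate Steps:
u(x, t) = 162 + 3*x² + 4833*t (u(x, t) = -24 + 3*((x*x + 1611*t) + 62) = -24 + 3*((x² + 1611*t) + 62) = -24 + 3*(62 + x² + 1611*t) = -24 + (186 + 3*x² + 4833*t) = 162 + 3*x² + 4833*t)
(2813912 + u(818, z(16 + 21)))*((-1897381 - 288126)/(569601 + 794184) + 1421903) = (2813912 + (162 + 3*818² + 4833*(16 + 21)))*((-1897381 - 288126)/(569601 + 794184) + 1421903) = (2813912 + (162 + 3*669124 + 4833*37))*(-2185507/1363785 + 1421903) = (2813912 + (162 + 2007372 + 178821))*(-2185507*1/1363785 + 1421903) = (2813912 + 2186355)*(-2185507/1363785 + 1421903) = 5000267*(1939167797348/1363785) = 9696356744541891916/1363785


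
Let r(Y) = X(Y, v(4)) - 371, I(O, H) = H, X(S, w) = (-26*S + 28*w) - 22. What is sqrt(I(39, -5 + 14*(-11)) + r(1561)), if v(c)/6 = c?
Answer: I*sqrt(40466) ≈ 201.16*I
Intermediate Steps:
v(c) = 6*c
X(S, w) = -22 - 26*S + 28*w
r(Y) = 279 - 26*Y (r(Y) = (-22 - 26*Y + 28*(6*4)) - 371 = (-22 - 26*Y + 28*24) - 371 = (-22 - 26*Y + 672) - 371 = (650 - 26*Y) - 371 = 279 - 26*Y)
sqrt(I(39, -5 + 14*(-11)) + r(1561)) = sqrt((-5 + 14*(-11)) + (279 - 26*1561)) = sqrt((-5 - 154) + (279 - 40586)) = sqrt(-159 - 40307) = sqrt(-40466) = I*sqrt(40466)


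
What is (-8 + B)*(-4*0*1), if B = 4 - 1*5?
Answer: 0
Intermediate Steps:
B = -1 (B = 4 - 5 = -1)
(-8 + B)*(-4*0*1) = (-8 - 1)*(-4*0*1) = -0 = -9*0 = 0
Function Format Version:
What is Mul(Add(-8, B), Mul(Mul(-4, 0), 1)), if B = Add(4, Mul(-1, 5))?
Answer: 0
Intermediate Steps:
B = -1 (B = Add(4, -5) = -1)
Mul(Add(-8, B), Mul(Mul(-4, 0), 1)) = Mul(Add(-8, -1), Mul(Mul(-4, 0), 1)) = Mul(-9, Mul(0, 1)) = Mul(-9, 0) = 0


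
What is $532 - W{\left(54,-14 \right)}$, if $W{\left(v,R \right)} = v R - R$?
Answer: $1274$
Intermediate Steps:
$W{\left(v,R \right)} = - R + R v$ ($W{\left(v,R \right)} = R v - R = - R + R v$)
$532 - W{\left(54,-14 \right)} = 532 - - 14 \left(-1 + 54\right) = 532 - \left(-14\right) 53 = 532 - -742 = 532 + 742 = 1274$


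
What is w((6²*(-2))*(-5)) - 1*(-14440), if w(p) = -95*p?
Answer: -19760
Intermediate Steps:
w((6²*(-2))*(-5)) - 1*(-14440) = -95*6²*(-2)*(-5) - 1*(-14440) = -95*36*(-2)*(-5) + 14440 = -(-6840)*(-5) + 14440 = -95*360 + 14440 = -34200 + 14440 = -19760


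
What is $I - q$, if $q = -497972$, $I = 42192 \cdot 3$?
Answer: $624548$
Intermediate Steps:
$I = 126576$
$I - q = 126576 - -497972 = 126576 + 497972 = 624548$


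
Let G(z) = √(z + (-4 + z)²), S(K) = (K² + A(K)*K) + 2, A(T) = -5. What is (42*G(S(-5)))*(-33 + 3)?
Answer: -2520*√589 ≈ -61159.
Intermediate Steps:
S(K) = 2 + K² - 5*K (S(K) = (K² - 5*K) + 2 = 2 + K² - 5*K)
(42*G(S(-5)))*(-33 + 3) = (42*√((2 + (-5)² - 5*(-5)) + (-4 + (2 + (-5)² - 5*(-5)))²))*(-33 + 3) = (42*√((2 + 25 + 25) + (-4 + (2 + 25 + 25))²))*(-30) = (42*√(52 + (-4 + 52)²))*(-30) = (42*√(52 + 48²))*(-30) = (42*√(52 + 2304))*(-30) = (42*√2356)*(-30) = (42*(2*√589))*(-30) = (84*√589)*(-30) = -2520*√589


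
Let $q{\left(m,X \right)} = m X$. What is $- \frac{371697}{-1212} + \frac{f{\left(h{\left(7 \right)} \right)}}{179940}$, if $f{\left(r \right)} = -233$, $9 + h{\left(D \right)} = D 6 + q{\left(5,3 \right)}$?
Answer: $\frac{2786786491}{9086970} \approx 306.68$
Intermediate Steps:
$q{\left(m,X \right)} = X m$
$h{\left(D \right)} = 6 + 6 D$ ($h{\left(D \right)} = -9 + \left(D 6 + 3 \cdot 5\right) = -9 + \left(6 D + 15\right) = -9 + \left(15 + 6 D\right) = 6 + 6 D$)
$- \frac{371697}{-1212} + \frac{f{\left(h{\left(7 \right)} \right)}}{179940} = - \frac{371697}{-1212} - \frac{233}{179940} = \left(-371697\right) \left(- \frac{1}{1212}\right) - \frac{233}{179940} = \frac{123899}{404} - \frac{233}{179940} = \frac{2786786491}{9086970}$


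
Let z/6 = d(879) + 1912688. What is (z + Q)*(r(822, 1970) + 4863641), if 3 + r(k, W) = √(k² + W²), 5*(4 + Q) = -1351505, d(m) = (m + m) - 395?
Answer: 54540841395638 + 22428002*√1139146 ≈ 5.4565e+13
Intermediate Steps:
d(m) = -395 + 2*m (d(m) = 2*m - 395 = -395 + 2*m)
Q = -270305 (Q = -4 + (⅕)*(-1351505) = -4 - 270301 = -270305)
r(k, W) = -3 + √(W² + k²) (r(k, W) = -3 + √(k² + W²) = -3 + √(W² + k²))
z = 11484306 (z = 6*((-395 + 2*879) + 1912688) = 6*((-395 + 1758) + 1912688) = 6*(1363 + 1912688) = 6*1914051 = 11484306)
(z + Q)*(r(822, 1970) + 4863641) = (11484306 - 270305)*((-3 + √(1970² + 822²)) + 4863641) = 11214001*((-3 + √(3880900 + 675684)) + 4863641) = 11214001*((-3 + √4556584) + 4863641) = 11214001*((-3 + 2*√1139146) + 4863641) = 11214001*(4863638 + 2*√1139146) = 54540841395638 + 22428002*√1139146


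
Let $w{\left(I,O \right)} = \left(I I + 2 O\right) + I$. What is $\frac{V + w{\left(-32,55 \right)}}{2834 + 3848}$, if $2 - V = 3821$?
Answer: $- \frac{209}{514} \approx -0.40661$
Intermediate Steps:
$w{\left(I,O \right)} = I + I^{2} + 2 O$ ($w{\left(I,O \right)} = \left(I^{2} + 2 O\right) + I = I + I^{2} + 2 O$)
$V = -3819$ ($V = 2 - 3821 = -3819$)
$\frac{V + w{\left(-32,55 \right)}}{2834 + 3848} = \frac{-3819 + \left(-32 + \left(-32\right)^{2} + 2 \cdot 55\right)}{2834 + 3848} = \frac{-3819 + \left(-32 + 1024 + 110\right)}{6682} = \left(-3819 + 1102\right) \frac{1}{6682} = \left(-2717\right) \frac{1}{6682} = - \frac{209}{514}$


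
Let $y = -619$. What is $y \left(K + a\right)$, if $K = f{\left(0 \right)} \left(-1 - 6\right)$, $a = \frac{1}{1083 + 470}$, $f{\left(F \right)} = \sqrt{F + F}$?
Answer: $- \frac{619}{1553} \approx -0.39858$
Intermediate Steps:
$f{\left(F \right)} = \sqrt{2} \sqrt{F}$ ($f{\left(F \right)} = \sqrt{2 F} = \sqrt{2} \sqrt{F}$)
$a = \frac{1}{1553} \approx 0.00064391$
$K = 0$ ($K = \sqrt{2} \sqrt{0} \left(-1 - 6\right) = \sqrt{2} \cdot 0 \left(-7\right) = 0 \left(-7\right) = 0$)
$y \left(K + a\right) = - 619 \left(0 + \frac{1}{1553}\right) = \left(-619\right) \frac{1}{1553} = - \frac{619}{1553}$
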